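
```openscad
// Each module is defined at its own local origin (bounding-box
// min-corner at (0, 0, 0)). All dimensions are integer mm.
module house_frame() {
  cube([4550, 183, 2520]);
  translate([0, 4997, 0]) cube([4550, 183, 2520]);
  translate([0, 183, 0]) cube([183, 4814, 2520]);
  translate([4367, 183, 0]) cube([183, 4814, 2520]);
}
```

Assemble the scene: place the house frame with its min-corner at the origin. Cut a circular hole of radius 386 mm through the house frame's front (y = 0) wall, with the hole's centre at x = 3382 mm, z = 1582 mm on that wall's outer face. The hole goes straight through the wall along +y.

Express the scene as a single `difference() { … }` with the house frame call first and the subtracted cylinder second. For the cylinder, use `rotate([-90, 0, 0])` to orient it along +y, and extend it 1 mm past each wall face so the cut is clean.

difference() {
  house_frame();
  translate([3382, -1, 1582]) rotate([-90, 0, 0]) cylinder(h = 185, r = 386);
}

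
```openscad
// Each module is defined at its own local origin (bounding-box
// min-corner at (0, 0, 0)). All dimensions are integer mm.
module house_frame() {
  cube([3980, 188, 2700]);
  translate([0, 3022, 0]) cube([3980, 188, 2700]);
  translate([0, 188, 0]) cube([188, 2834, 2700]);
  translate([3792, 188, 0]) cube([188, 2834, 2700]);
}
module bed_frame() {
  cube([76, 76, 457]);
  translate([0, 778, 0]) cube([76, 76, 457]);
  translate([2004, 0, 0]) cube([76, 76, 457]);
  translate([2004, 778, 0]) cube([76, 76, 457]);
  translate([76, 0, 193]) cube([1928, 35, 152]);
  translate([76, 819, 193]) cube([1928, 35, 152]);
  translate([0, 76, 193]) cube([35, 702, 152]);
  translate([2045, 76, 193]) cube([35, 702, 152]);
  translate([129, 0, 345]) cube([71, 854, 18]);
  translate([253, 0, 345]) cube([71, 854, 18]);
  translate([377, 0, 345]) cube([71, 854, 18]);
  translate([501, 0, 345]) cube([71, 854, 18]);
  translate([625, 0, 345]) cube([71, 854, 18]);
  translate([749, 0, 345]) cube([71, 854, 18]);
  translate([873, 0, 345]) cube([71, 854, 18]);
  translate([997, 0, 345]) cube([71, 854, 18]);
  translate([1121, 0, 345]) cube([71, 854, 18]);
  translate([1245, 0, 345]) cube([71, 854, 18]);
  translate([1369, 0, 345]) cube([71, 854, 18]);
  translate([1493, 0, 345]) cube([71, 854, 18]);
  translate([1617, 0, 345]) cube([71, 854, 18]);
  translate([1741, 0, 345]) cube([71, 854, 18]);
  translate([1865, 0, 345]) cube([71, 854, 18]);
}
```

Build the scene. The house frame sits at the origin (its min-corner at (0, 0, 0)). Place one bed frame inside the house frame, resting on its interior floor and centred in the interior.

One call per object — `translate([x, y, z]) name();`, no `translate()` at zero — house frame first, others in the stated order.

house_frame();
translate([950, 1178, 0]) bed_frame();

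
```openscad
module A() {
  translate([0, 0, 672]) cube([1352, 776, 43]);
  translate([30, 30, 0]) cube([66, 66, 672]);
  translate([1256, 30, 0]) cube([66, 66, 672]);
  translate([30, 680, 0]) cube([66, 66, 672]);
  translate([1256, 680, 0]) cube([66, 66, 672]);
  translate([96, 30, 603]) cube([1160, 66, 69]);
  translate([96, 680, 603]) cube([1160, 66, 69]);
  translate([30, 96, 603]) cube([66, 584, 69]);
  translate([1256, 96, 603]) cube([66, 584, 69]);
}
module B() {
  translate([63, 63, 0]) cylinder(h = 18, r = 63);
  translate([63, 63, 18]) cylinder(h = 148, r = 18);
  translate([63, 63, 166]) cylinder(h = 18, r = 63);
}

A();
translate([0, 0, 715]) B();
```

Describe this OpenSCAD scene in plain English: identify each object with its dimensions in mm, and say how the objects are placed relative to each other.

A is a table: top 1352 mm (x) × 776 mm (y), 43 mm thick, upper face at z = 715 mm, on four 66×66 mm square legs, each inset 30 mm from the nearest pair of top edges, running from z = 0 to the bottom of the top. Four apron rails, 66 mm thick and 69 mm tall, run between adjacent legs with their top edges flush with the underside of the top and their outer faces flush with the legs' outer faces.

B is a spool: two coaxial disc flanges of radius 63 mm and thickness 18 mm, joined by a core cylinder of radius 18 mm and height 148 mm. The lower flange rests on z = 0 and the three cylinders share a vertical axis.

The spool is on top of the table.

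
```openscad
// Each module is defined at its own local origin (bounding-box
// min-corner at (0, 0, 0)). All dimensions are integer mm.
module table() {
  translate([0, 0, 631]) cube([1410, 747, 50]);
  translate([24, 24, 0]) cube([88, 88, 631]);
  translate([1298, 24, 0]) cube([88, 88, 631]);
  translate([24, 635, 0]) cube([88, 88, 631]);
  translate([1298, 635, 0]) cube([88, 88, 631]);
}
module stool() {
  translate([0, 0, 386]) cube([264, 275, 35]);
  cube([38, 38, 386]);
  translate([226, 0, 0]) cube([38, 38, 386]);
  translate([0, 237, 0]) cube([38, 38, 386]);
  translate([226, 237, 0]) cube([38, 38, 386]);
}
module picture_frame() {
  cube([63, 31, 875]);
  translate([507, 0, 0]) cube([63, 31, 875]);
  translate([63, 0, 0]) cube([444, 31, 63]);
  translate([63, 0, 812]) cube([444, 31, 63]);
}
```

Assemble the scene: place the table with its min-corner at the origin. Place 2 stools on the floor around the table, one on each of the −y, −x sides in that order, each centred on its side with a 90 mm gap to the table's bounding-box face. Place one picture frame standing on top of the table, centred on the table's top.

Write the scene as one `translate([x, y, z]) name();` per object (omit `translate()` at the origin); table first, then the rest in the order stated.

table();
translate([573, -365, 0]) stool();
translate([-354, 236, 0]) stool();
translate([420, 358, 681]) picture_frame();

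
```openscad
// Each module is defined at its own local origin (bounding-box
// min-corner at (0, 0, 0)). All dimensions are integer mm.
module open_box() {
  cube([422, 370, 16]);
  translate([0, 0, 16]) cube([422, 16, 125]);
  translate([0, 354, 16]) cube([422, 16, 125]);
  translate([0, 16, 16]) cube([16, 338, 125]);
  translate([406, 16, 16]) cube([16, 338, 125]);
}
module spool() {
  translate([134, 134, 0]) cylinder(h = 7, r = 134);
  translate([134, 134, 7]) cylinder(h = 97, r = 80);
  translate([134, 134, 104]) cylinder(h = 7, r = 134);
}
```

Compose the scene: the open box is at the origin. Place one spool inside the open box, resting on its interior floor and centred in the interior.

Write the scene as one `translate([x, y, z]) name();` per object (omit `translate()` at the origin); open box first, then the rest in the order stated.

open_box();
translate([77, 51, 16]) spool();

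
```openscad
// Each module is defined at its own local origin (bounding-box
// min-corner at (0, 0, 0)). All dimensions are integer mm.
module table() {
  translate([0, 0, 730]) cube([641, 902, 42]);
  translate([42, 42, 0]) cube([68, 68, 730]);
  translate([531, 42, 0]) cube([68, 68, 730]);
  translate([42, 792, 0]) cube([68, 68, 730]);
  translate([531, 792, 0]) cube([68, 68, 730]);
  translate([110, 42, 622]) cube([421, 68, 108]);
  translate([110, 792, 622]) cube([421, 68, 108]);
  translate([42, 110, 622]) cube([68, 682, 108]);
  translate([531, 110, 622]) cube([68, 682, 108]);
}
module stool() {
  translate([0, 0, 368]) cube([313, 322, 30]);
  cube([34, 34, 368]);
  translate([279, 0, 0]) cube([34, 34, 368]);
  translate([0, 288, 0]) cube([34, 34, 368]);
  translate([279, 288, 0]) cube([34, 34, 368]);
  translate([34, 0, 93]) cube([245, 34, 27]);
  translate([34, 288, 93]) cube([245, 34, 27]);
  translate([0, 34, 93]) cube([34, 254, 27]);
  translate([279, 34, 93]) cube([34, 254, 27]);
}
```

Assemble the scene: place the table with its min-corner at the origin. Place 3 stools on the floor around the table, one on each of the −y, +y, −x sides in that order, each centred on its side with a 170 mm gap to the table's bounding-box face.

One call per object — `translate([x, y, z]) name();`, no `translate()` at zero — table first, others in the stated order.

table();
translate([164, -492, 0]) stool();
translate([164, 1072, 0]) stool();
translate([-483, 290, 0]) stool();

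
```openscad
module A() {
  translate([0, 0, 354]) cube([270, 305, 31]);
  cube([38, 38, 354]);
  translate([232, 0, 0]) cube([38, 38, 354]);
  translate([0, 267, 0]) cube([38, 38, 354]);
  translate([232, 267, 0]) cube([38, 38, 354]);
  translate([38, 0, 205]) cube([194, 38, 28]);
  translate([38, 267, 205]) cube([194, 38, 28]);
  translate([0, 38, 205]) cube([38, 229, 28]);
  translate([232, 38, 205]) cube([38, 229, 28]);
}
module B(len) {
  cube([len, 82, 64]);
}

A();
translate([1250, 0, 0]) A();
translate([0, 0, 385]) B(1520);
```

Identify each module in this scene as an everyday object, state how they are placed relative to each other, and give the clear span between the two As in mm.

Second stool starts at x = 1250; first ends at x = 270; clear span = 1250 − 270 = 980 mm.

A is a stool. B is a beam. A beam spans the tops of two stools. The clear span between the two stools is 980 mm.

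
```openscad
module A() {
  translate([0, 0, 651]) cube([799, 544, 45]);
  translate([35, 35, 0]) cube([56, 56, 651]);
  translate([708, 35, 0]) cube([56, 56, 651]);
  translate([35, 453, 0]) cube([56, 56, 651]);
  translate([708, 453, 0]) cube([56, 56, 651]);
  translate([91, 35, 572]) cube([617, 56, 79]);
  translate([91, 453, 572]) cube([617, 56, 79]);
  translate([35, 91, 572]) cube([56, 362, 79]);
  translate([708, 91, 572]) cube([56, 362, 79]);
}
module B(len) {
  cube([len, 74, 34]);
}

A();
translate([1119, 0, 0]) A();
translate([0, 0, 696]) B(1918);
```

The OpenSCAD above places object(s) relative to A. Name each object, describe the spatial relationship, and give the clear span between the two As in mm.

Second table starts at x = 1119; first ends at x = 799; clear span = 1119 − 799 = 320 mm.

A is a table. B is a beam. A beam spans the tops of two tables. The clear span between the two tables is 320 mm.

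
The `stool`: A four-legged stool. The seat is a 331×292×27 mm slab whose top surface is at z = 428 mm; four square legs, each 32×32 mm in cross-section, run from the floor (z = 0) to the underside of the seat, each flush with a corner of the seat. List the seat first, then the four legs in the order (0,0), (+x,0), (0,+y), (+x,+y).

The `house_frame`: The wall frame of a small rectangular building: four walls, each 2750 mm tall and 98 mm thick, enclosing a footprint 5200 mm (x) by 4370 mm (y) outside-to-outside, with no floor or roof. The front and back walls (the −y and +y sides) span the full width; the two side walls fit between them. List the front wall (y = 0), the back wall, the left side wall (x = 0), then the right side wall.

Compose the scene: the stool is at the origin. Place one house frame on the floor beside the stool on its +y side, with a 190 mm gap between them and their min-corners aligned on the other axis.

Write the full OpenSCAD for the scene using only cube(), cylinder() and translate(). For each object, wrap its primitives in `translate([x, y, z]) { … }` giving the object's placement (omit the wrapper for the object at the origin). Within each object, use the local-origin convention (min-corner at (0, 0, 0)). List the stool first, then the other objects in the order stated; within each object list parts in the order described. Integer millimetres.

translate([0, 0, 401]) cube([331, 292, 27]);
cube([32, 32, 401]);
translate([299, 0, 0]) cube([32, 32, 401]);
translate([0, 260, 0]) cube([32, 32, 401]);
translate([299, 260, 0]) cube([32, 32, 401]);
translate([0, 482, 0]) {
  cube([5200, 98, 2750]);
  translate([0, 4272, 0]) cube([5200, 98, 2750]);
  translate([0, 98, 0]) cube([98, 4174, 2750]);
  translate([5102, 98, 0]) cube([98, 4174, 2750]);
}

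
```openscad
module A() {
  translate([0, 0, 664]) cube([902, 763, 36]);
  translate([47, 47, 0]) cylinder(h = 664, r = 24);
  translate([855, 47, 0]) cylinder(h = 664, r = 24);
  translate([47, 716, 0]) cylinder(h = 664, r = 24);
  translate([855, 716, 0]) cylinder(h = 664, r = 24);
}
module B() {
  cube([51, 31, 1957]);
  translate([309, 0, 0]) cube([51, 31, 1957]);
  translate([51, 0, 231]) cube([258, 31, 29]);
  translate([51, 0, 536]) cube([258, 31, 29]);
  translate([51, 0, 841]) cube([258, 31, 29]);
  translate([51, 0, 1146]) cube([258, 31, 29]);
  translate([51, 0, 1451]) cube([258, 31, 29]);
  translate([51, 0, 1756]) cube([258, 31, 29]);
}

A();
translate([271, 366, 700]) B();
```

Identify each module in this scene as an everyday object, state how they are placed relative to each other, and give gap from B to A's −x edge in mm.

The ladder's min-x is at 271; the table's min-x is 0; gap = 271 mm.

A is a table. B is a ladder. The ladder is on top of the table, centred. The gap from the ladder to the table's −x edge is 271 mm.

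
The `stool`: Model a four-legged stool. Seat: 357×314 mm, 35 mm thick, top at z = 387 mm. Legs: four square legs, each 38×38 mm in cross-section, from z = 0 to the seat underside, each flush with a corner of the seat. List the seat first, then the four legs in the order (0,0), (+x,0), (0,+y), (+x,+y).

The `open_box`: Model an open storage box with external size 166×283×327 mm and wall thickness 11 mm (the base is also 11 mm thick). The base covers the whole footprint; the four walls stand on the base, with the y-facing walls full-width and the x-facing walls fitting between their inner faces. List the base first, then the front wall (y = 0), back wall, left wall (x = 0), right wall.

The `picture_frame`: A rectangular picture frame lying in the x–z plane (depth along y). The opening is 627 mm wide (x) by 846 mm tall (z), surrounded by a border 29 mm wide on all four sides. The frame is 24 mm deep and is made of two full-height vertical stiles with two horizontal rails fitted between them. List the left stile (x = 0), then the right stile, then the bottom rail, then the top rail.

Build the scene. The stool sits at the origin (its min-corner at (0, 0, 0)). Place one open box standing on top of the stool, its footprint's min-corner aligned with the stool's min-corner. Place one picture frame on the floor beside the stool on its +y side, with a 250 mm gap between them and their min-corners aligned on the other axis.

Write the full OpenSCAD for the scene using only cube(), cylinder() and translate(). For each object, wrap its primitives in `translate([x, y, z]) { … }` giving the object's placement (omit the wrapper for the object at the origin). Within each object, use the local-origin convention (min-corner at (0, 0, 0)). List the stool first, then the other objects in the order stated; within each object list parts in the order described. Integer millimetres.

translate([0, 0, 352]) cube([357, 314, 35]);
cube([38, 38, 352]);
translate([319, 0, 0]) cube([38, 38, 352]);
translate([0, 276, 0]) cube([38, 38, 352]);
translate([319, 276, 0]) cube([38, 38, 352]);
translate([0, 0, 387]) {
  cube([166, 283, 11]);
  translate([0, 0, 11]) cube([166, 11, 316]);
  translate([0, 272, 11]) cube([166, 11, 316]);
  translate([0, 11, 11]) cube([11, 261, 316]);
  translate([155, 11, 11]) cube([11, 261, 316]);
}
translate([0, 564, 0]) {
  cube([29, 24, 904]);
  translate([656, 0, 0]) cube([29, 24, 904]);
  translate([29, 0, 0]) cube([627, 24, 29]);
  translate([29, 0, 875]) cube([627, 24, 29]);
}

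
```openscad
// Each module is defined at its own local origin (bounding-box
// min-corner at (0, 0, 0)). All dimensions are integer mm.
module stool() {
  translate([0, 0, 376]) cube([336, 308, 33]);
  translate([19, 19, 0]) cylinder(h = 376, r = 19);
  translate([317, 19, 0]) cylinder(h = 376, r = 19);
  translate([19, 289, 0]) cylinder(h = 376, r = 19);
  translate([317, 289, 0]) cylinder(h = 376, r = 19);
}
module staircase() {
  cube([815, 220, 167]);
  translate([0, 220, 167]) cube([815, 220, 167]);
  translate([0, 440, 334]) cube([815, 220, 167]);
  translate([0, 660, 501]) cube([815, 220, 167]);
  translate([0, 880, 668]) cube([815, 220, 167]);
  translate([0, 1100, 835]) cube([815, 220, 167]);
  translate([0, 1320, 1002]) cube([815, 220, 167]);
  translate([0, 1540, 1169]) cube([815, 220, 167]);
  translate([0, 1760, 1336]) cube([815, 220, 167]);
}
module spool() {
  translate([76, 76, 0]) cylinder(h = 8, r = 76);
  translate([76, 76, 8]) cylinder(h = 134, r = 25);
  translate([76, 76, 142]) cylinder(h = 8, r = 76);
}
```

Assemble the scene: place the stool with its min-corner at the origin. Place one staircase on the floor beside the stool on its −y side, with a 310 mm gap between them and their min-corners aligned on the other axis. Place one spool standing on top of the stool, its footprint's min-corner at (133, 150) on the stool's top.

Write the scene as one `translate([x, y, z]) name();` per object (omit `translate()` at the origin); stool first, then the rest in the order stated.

stool();
translate([0, -2290, 0]) staircase();
translate([133, 150, 409]) spool();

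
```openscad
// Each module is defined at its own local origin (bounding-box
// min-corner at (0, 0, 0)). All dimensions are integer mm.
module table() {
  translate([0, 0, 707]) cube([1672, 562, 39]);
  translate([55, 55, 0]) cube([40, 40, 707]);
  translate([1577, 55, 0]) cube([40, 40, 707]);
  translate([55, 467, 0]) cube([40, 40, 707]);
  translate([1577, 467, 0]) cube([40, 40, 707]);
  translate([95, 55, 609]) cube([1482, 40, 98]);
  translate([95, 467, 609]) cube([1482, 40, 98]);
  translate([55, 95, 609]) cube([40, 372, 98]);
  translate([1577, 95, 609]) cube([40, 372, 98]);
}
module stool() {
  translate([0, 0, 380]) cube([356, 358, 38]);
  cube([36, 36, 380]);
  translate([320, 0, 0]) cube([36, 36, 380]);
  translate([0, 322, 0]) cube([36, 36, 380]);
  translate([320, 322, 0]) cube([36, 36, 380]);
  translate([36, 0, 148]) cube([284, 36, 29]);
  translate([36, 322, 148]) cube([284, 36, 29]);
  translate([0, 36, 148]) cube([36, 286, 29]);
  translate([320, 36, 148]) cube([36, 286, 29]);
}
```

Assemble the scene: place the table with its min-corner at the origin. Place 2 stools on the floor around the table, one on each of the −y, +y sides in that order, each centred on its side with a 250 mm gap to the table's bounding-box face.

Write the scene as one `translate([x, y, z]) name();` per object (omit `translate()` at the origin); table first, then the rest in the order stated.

table();
translate([658, -608, 0]) stool();
translate([658, 812, 0]) stool();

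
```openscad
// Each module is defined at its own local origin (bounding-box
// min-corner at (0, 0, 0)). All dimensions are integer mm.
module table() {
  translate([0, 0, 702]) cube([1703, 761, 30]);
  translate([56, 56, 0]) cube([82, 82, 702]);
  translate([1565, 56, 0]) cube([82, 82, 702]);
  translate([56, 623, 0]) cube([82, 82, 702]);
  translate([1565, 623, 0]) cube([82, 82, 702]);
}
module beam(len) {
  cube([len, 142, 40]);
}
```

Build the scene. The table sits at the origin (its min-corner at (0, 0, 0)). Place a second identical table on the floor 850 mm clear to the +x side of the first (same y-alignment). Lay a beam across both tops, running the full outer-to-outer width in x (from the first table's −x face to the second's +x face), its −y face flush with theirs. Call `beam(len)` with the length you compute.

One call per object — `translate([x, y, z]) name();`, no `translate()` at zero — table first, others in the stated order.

table();
translate([2553, 0, 0]) table();
translate([0, 0, 732]) beam(4256);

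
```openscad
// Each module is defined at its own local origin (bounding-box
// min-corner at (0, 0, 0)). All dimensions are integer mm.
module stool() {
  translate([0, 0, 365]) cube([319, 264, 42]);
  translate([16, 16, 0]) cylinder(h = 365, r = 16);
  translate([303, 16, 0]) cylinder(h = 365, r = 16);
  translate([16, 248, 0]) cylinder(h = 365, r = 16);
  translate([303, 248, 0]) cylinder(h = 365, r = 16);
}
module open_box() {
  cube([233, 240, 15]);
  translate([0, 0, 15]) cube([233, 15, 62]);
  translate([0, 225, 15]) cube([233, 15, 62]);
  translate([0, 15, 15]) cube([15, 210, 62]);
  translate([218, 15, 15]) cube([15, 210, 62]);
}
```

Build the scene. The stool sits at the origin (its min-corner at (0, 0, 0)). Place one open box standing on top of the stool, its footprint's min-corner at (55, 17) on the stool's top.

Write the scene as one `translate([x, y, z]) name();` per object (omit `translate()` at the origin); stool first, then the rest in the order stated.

stool();
translate([55, 17, 407]) open_box();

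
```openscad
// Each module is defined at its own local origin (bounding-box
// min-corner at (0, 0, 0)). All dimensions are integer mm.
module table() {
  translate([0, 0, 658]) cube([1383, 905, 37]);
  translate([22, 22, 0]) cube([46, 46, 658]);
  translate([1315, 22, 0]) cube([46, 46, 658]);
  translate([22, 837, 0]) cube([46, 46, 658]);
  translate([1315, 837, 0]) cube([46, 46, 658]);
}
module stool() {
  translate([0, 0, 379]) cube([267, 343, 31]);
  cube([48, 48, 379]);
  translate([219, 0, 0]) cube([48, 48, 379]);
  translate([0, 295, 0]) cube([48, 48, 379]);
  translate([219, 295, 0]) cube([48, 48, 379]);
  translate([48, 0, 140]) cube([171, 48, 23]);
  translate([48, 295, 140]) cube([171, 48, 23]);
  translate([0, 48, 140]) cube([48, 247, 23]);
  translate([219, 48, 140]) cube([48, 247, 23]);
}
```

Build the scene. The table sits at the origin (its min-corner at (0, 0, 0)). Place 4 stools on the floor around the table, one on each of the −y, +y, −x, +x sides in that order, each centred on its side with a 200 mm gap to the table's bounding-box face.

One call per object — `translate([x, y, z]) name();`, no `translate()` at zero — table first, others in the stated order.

table();
translate([558, -543, 0]) stool();
translate([558, 1105, 0]) stool();
translate([-467, 281, 0]) stool();
translate([1583, 281, 0]) stool();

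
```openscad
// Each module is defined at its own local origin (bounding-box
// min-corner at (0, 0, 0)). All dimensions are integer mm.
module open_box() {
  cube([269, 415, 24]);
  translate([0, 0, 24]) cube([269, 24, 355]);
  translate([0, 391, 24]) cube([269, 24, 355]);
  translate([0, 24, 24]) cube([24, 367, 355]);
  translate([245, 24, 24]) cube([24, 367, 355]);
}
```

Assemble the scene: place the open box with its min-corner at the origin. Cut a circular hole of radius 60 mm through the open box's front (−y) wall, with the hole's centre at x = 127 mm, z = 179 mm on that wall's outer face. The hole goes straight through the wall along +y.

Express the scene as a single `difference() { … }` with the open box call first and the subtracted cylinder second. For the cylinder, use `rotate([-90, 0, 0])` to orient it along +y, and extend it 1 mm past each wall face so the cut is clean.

difference() {
  open_box();
  translate([127, -1, 179]) rotate([-90, 0, 0]) cylinder(h = 26, r = 60);
}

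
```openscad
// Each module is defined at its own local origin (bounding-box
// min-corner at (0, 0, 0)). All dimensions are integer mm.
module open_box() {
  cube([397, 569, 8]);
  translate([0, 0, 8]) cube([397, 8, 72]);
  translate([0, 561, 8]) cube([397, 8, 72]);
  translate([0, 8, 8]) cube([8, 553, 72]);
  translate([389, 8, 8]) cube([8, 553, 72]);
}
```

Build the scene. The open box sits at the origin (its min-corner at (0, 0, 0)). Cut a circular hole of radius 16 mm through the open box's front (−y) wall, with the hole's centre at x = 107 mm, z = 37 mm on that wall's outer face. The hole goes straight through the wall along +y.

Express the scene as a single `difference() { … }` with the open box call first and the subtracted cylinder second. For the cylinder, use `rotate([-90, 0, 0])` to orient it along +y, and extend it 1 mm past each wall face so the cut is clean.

difference() {
  open_box();
  translate([107, -1, 37]) rotate([-90, 0, 0]) cylinder(h = 10, r = 16);
}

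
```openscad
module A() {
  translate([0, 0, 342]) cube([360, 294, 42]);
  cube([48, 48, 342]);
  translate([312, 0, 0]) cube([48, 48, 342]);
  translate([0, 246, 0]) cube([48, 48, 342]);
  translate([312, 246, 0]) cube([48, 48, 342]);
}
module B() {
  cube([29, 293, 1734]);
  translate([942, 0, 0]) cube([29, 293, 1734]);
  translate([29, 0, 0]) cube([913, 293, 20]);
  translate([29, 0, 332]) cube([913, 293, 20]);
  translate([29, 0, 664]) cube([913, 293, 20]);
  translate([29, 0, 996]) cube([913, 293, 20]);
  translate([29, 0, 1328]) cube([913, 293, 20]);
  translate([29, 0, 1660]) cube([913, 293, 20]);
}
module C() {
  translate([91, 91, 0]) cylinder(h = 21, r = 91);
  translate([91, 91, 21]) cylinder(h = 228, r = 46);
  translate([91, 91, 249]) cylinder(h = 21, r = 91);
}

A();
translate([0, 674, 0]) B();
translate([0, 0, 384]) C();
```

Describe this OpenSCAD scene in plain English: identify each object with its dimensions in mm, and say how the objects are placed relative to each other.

A is a four-legged stool. The seat is 360×294 mm, 42 mm thick, top at z = 384 mm. It stands on four square legs, each 48×48 mm in cross-section, from z = 0 to the seat underside, each flush with a corner of the seat.

B is an open bookshelf. Two side panels, each 29 mm thick, 293 mm deep and 1734 mm tall, stand 971 mm apart (outside-to-outside). Between them sit 6 shelves, each 20 mm thick and 293 mm deep, spanning the full gap between the sides. The bottom shelf rests on the floor (its underside at z = 0) and the clear gap between one shelf's top and the next shelf's underside is 312 mm.

C is a spool: two coaxial disc flanges of radius 91 mm and thickness 21 mm, joined by a core cylinder of radius 46 mm and height 228 mm. The lower flange rests on z = 0 and the three cylinders share a vertical axis.

The bookshelf is on the floor beside the stool on its +y side. The spool is on top of the stool.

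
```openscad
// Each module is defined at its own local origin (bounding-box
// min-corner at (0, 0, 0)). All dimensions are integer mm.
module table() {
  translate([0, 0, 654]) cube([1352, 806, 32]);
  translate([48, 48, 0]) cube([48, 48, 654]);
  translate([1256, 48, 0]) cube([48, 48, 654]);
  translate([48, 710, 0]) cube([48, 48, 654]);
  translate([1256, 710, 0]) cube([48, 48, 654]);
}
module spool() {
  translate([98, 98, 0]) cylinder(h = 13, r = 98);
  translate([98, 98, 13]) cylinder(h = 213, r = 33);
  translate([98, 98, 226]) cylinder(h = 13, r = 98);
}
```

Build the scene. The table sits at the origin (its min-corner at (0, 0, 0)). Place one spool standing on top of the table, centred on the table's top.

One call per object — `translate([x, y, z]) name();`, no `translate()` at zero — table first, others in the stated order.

table();
translate([578, 305, 686]) spool();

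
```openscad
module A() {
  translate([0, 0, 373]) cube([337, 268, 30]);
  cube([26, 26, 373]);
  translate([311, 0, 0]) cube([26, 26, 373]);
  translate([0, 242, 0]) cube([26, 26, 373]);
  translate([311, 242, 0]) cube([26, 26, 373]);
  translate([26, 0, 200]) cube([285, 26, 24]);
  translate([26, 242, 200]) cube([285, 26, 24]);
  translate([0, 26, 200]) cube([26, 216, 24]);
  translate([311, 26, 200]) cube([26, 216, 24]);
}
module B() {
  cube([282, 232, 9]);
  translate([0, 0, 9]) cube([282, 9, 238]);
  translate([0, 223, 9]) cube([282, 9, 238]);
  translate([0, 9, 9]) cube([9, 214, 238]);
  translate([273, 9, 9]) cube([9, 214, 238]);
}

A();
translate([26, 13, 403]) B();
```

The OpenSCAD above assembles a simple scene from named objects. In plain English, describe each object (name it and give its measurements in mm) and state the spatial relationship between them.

A is a simple wooden stool: a rectangular seat 337 mm (x) by 268 mm (y), 30 mm thick, top face at z = 403 mm, on four square legs, each 26×26 mm in cross-section. The legs rest on z = 0, each flush with a corner of the seat. Four stretchers, 26 mm wide and 24 mm tall, connect adjacent legs with their undersides at z = 200 mm, each running between the inner faces of the legs it joins and aligned with the legs' outer faces on the other axis.

B is an open-topped rectangular box: outside dimensions 282×232×247 mm, with a uniform wall and base thickness of 9 mm. The base is a full 282×232 slab on the floor; four walls sit on top of the base. The front and back walls (the −y and +y sides) span the full width; the two side walls fit between them.

The open box is on top of the stool.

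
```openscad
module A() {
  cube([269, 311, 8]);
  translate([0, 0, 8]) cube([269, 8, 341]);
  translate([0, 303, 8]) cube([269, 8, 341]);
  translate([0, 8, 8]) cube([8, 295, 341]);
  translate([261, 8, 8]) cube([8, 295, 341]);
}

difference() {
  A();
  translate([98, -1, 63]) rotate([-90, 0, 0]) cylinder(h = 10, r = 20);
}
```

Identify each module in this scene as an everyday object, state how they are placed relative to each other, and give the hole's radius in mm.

The subtracted cylinder has r = 20 mm.

A is an open box. The open box has a circular hole through its front wall. The hole's radius is 20 mm.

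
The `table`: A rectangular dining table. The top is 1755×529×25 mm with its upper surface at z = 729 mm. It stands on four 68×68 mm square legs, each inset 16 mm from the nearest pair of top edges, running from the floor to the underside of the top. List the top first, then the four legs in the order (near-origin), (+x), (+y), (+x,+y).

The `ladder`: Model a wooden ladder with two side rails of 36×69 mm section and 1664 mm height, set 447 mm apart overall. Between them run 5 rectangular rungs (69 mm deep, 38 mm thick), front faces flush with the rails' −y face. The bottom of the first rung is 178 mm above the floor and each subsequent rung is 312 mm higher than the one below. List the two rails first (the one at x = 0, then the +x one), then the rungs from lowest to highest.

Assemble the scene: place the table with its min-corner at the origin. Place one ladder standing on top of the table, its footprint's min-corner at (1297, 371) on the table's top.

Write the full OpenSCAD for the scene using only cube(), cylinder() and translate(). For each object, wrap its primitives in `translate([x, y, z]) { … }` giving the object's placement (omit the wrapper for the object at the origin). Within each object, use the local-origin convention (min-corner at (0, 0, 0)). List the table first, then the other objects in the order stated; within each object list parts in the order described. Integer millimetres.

translate([0, 0, 704]) cube([1755, 529, 25]);
translate([16, 16, 0]) cube([68, 68, 704]);
translate([1671, 16, 0]) cube([68, 68, 704]);
translate([16, 445, 0]) cube([68, 68, 704]);
translate([1671, 445, 0]) cube([68, 68, 704]);
translate([1297, 371, 729]) {
  cube([36, 69, 1664]);
  translate([411, 0, 0]) cube([36, 69, 1664]);
  translate([36, 0, 178]) cube([375, 69, 38]);
  translate([36, 0, 490]) cube([375, 69, 38]);
  translate([36, 0, 802]) cube([375, 69, 38]);
  translate([36, 0, 1114]) cube([375, 69, 38]);
  translate([36, 0, 1426]) cube([375, 69, 38]);
}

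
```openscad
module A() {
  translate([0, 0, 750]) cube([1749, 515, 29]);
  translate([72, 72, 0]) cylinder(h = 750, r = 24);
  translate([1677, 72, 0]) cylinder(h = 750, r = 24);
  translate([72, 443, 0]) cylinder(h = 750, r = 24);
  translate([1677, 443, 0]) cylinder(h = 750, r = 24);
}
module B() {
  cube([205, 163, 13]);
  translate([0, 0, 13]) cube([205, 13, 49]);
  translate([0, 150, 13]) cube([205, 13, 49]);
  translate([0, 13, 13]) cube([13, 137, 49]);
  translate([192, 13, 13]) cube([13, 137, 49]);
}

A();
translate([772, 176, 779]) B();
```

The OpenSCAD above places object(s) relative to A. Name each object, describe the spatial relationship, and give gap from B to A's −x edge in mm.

A is a table. B is an open box. The open box is on top of the table, centred. The gap from the open box to the table's −x edge is 772 mm.

The open box's min-x is at 772; the table's min-x is 0; gap = 772 mm.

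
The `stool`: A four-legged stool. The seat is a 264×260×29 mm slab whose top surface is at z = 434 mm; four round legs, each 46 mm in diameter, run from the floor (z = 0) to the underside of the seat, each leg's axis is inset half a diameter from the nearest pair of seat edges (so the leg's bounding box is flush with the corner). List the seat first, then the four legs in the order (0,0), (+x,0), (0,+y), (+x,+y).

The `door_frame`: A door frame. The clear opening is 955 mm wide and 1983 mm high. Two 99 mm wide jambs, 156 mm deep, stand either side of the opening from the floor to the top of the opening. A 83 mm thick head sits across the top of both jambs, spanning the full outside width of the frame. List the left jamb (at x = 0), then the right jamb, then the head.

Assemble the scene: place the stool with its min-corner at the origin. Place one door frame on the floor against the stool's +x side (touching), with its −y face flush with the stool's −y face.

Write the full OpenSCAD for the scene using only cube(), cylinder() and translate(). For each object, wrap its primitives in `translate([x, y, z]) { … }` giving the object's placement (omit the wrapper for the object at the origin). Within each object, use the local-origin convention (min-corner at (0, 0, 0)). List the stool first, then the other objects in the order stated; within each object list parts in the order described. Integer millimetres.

translate([0, 0, 405]) cube([264, 260, 29]);
translate([23, 23, 0]) cylinder(h = 405, r = 23);
translate([241, 23, 0]) cylinder(h = 405, r = 23);
translate([23, 237, 0]) cylinder(h = 405, r = 23);
translate([241, 237, 0]) cylinder(h = 405, r = 23);
translate([264, 0, 0]) {
  cube([99, 156, 1983]);
  translate([1054, 0, 0]) cube([99, 156, 1983]);
  translate([0, 0, 1983]) cube([1153, 156, 83]);
}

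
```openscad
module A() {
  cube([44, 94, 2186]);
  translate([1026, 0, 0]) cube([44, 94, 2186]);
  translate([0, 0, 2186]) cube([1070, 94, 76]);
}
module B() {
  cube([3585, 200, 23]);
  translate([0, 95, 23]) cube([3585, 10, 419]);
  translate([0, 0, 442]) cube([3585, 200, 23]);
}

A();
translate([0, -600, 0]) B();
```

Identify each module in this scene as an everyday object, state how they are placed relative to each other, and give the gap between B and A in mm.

A is a door frame. B is an I-beam. The I-beam is on the floor beside the door frame on its −y side. The gap between the I-beam and the door frame is 400 mm.

The I-beam's nearest face is 400 mm from the door frame's −y face.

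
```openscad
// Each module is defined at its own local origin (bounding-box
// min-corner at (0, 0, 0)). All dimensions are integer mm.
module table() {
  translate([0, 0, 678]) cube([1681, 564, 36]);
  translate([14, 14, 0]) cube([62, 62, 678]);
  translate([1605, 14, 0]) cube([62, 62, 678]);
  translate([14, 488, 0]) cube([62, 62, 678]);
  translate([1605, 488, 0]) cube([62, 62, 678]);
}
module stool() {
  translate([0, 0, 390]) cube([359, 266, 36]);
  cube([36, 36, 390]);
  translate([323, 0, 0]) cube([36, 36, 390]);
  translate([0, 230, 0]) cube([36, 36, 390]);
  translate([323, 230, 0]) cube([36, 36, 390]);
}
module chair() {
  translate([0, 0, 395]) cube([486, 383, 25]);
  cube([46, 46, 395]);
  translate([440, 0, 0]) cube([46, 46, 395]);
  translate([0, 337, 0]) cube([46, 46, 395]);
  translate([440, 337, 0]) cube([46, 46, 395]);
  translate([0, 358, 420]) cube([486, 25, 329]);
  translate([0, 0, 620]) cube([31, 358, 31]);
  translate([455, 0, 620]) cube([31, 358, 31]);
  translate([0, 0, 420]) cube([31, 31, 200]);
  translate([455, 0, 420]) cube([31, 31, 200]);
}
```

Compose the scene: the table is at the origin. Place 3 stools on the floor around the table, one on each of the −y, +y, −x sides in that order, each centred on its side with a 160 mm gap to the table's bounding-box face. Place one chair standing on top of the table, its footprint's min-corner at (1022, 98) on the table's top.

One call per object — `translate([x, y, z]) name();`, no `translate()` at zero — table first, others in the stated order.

table();
translate([661, -426, 0]) stool();
translate([661, 724, 0]) stool();
translate([-519, 149, 0]) stool();
translate([1022, 98, 714]) chair();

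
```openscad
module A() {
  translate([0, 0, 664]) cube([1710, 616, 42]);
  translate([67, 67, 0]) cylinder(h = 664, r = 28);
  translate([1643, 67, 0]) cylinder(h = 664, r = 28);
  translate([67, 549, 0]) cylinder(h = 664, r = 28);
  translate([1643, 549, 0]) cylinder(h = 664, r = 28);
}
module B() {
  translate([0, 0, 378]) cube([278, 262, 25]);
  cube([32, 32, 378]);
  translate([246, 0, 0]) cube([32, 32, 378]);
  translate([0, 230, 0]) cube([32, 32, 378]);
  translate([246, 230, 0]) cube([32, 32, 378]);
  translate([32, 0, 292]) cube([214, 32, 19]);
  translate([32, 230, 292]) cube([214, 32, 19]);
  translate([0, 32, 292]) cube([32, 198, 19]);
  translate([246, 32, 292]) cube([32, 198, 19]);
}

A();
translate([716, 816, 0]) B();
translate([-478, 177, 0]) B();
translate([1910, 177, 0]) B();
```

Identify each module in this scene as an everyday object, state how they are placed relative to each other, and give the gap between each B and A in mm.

A is a table. B is a stool. Three stools sit around the table at the +y, −x, +x sides. The gap between each stool and the table is 200 mm.

Each stool's nearest face is 200 mm from the table's bounding box.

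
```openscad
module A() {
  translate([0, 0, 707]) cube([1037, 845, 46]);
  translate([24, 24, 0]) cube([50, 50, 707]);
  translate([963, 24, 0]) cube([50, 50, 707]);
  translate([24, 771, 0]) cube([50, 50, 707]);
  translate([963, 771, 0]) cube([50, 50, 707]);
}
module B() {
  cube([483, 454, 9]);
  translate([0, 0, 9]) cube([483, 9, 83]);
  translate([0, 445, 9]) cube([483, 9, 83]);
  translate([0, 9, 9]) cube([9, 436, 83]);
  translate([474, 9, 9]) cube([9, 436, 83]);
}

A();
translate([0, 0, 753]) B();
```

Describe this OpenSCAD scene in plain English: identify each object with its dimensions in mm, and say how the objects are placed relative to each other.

A is a table with a 1037×845 mm rectangular top, 46 mm thick, top surface at z = 753 mm, supported by four 50×50 mm square legs, each inset 24 mm from the nearest pair of top edges, running from the floor.

B is an open storage box with external size 483×454×92 mm and wall thickness 9 mm (the base is also 9 mm thick). The base covers the whole footprint; the four walls stand on the base, with the y-facing walls full-width and the x-facing walls fitting between their inner faces.

The open box is on top of the table.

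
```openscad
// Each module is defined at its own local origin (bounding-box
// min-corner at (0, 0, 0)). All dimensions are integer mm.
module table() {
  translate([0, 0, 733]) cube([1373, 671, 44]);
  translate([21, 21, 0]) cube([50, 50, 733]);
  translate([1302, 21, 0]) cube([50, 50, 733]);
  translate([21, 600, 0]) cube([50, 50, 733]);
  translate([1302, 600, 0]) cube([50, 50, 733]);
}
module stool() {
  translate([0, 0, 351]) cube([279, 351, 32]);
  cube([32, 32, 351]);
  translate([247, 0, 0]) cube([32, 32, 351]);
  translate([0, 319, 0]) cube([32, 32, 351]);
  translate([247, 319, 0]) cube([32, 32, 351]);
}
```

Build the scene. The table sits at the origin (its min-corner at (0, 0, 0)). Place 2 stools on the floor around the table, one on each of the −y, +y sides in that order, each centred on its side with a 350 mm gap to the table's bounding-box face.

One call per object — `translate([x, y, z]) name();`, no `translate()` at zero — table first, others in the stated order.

table();
translate([547, -701, 0]) stool();
translate([547, 1021, 0]) stool();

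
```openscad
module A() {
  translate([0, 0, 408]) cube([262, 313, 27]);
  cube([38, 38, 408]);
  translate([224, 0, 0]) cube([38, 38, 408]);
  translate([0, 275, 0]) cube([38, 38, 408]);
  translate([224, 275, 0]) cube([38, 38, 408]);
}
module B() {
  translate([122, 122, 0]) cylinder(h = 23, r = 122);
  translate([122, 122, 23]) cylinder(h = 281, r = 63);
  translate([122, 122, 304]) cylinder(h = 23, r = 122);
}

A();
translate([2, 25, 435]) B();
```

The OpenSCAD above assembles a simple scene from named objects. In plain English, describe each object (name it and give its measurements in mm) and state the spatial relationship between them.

A is a four-legged stool. The seat is 262×313 mm, 27 mm thick, top at z = 435 mm. It stands on four square legs, each 38×38 mm in cross-section, from z = 0 to the seat underside, each flush with a corner of the seat.

B is a spool: two coaxial disc flanges of radius 122 mm and thickness 23 mm, joined by a core cylinder of radius 63 mm and height 281 mm. The lower flange rests on z = 0 and the three cylinders share a vertical axis.

The spool is on top of the stool.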